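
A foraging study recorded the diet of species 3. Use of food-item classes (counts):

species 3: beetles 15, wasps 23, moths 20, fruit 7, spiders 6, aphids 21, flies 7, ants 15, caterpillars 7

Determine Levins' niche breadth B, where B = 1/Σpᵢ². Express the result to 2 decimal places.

Proportions for species 3 (n=121): 15/121=0.1240, 23/121=0.1901, 20/121=0.1653, 7/121=0.0579, 6/121=0.0496, 21/121=0.1736, 7/121=0.0579, 15/121=0.1240, 7/121=0.0579
Σpᵢ² = 0.1240² + 0.1901² + 0.1653² + 0.0579² + 0.0496² + 0.1736² + 0.0579² + 0.1240² + 0.0579² = 0.015376 + 0.036138 + 0.027324 + 0.003352 + 0.002460 + 0.030137 + 0.003352 + 0.015376 + 0.003352 = 0.136867
B = 1 / 0.136867 = 7.3064

7.31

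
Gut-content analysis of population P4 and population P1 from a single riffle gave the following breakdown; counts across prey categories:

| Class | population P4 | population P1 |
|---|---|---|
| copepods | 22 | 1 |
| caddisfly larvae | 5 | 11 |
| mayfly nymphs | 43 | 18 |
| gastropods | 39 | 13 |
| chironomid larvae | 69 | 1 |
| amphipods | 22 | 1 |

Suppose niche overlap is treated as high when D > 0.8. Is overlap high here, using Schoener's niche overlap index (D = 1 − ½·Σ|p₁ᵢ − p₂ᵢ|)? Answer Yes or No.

Proportions for population P4 (n=200): 22/200=0.1100, 5/200=0.0250, 43/200=0.2150, 39/200=0.1950, 69/200=0.3450, 22/200=0.1100
Proportions for population P1 (n=45): 1/45=0.0222, 11/45=0.2444, 18/45=0.4000, 13/45=0.2889, 1/45=0.0222, 1/45=0.0222
Σ|p₁ᵢ − p₂ᵢ| = 0.0878 + 0.2194 + 0.1850 + 0.0939 + 0.3228 + 0.0878 = 0.9967
D = 1 − ½ × 0.9967 = 1 − 0.49835 = 0.50165
D = 0.50165 < 0.8 → No.

No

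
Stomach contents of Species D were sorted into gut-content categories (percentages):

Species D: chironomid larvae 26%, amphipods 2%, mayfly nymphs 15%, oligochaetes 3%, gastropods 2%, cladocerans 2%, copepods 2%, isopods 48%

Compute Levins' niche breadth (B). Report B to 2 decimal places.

3.10

Convert percentages to proportions (divide by 100).
Σpᵢ² = 0.26² + 0.02² + 0.15² + 0.03² + 0.02² + 0.02² + 0.02² + 0.48² = 0.0676 + 0.0004 + 0.0225 + 0.0009 + 0.0004 + 0.0004 + 0.0004 + 0.2304 = 0.3230
B = 1 / 0.3230 = 3.0960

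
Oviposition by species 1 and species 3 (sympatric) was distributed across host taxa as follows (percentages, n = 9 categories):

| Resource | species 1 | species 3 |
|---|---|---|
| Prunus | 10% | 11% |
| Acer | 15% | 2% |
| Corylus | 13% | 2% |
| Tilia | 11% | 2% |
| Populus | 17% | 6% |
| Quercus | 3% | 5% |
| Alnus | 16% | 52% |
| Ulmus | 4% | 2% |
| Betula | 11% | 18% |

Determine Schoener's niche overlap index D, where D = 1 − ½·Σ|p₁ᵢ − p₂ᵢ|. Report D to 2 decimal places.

Convert percentages to proportions (divide by 100).
Σ|p₁ᵢ − p₂ᵢ| = 0.01 + 0.13 + 0.11 + 0.09 + 0.11 + 0.02 + 0.36 + 0.02 + 0.07 = 0.92
D = 1 − ½ × 0.92 = 1 − 0.460 = 0.5400

0.54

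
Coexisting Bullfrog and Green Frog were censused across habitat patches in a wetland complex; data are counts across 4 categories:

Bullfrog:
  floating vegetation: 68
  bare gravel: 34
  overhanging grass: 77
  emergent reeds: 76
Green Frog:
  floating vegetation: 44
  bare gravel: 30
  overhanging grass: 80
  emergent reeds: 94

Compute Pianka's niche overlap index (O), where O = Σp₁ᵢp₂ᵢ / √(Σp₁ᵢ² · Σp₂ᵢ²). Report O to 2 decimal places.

Proportions for Bullfrog (n=255): 68/255=0.2667, 34/255=0.1333, 77/255=0.3020, 76/255=0.2980
Proportions for Green Frog (n=248): 44/248=0.1774, 30/248=0.1210, 80/248=0.3226, 94/248=0.3790
Σ p₁ᵢp₂ᵢ = 0.047313 + 0.016129 + 0.097425 + 0.112942 = 0.273809
Σp_1ᵢ² = 0.2667² + 0.1333² + 0.3020² + 0.2980² = 0.071129 + 0.017769 + 0.091204 + 0.088804 = 0.268906
Σp_2ᵢ² = 0.1774² + 0.1210² + 0.3226² + 0.3790² = 0.031471 + 0.014641 + 0.104071 + 0.143641 = 0.293824
O = 0.273809 / √(0.268906 × 0.293824) = 0.273809 / 0.2810890 = 0.9741

0.97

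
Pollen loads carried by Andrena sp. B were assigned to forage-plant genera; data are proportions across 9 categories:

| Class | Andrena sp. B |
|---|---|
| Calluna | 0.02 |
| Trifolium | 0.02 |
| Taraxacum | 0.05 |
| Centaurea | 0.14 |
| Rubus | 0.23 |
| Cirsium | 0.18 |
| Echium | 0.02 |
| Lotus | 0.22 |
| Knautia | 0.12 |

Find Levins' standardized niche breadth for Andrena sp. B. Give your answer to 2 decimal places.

Σpᵢ² = 0.02² + 0.02² + 0.05² + 0.14² + 0.23² + 0.18² + 0.02² + 0.22² + 0.12² = 0.0004 + 0.0004 + 0.0025 + 0.0196 + 0.0529 + 0.0324 + 0.0004 + 0.0484 + 0.0144 = 0.1714
B = 1 / 0.1714 = 5.8343
Bₛ = (B − 1)/(n − 1) = (5.8343 − 1)/(9 − 1) = 4.8343/8 = 0.6043

0.60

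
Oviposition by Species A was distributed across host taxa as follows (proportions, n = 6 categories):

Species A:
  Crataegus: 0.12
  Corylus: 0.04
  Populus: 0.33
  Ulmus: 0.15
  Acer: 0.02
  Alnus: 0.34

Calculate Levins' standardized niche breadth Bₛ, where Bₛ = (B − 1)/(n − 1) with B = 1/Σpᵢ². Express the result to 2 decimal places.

0.56

Σpᵢ² = 0.12² + 0.04² + 0.33² + 0.15² + 0.02² + 0.34² = 0.0144 + 0.0016 + 0.1089 + 0.0225 + 0.0004 + 0.1156 = 0.2634
B = 1 / 0.2634 = 3.7965
Bₛ = (B − 1)/(n − 1) = (3.7965 − 1)/(6 − 1) = 2.7965/5 = 0.5593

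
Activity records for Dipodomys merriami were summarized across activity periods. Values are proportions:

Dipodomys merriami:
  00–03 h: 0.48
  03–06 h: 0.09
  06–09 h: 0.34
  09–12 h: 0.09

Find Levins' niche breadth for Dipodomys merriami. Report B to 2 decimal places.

Σpᵢ² = 0.48² + 0.09² + 0.34² + 0.09² = 0.2304 + 0.0081 + 0.1156 + 0.0081 = 0.3622
B = 1 / 0.3622 = 2.7609

2.76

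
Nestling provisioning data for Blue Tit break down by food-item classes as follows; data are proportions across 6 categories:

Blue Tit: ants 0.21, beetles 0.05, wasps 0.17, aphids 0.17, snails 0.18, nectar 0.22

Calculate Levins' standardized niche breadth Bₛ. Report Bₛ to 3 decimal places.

0.880

Σpᵢ² = 0.21² + 0.05² + 0.17² + 0.17² + 0.18² + 0.22² = 0.0441 + 0.0025 + 0.0289 + 0.0289 + 0.0324 + 0.0484 = 0.1852
B = 1 / 0.1852 = 5.39957
Bₛ = (B − 1)/(n − 1) = (5.39957 − 1)/(6 − 1) = 4.39957/5 = 0.87991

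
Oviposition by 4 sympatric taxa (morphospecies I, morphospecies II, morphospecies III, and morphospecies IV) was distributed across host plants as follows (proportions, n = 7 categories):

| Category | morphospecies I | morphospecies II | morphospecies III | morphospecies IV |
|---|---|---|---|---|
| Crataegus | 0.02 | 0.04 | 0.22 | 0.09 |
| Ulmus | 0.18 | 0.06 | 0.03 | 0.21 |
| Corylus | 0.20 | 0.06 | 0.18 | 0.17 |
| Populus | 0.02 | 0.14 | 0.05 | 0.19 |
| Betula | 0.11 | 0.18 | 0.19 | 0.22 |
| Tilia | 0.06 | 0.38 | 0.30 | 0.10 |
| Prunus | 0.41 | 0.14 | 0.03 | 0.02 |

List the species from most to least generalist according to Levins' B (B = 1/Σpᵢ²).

Σp_Iᵢ² = 0.02² + 0.18² + 0.20² + 0.02² + 0.11² + 0.06² + 0.41² = 0.0004 + 0.0324 + 0.0400 + 0.0004 + 0.0121 + 0.0036 + 0.1681 = 0.2570
B_I = 1 / 0.2570 = 3.8911
Σp_IIᵢ² = 0.04² + 0.06² + 0.06² + 0.14² + 0.18² + 0.38² + 0.14² = 0.0016 + 0.0036 + 0.0036 + 0.0196 + 0.0324 + 0.1444 + 0.0196 = 0.2248
B_II = 1 / 0.2248 = 4.4484
Σp_IIIᵢ² = 0.22² + 0.03² + 0.18² + 0.05² + 0.19² + 0.30² + 0.03² = 0.0484 + 0.0009 + 0.0324 + 0.0025 + 0.0361 + 0.0900 + 0.0009 = 0.2112
B_III = 1 / 0.2112 = 4.7348
Σp_IVᵢ² = 0.09² + 0.21² + 0.17² + 0.19² + 0.22² + 0.10² + 0.02² = 0.0081 + 0.0441 + 0.0289 + 0.0361 + 0.0484 + 0.0100 + 0.0004 = 0.1760
B_IV = 1 / 0.1760 = 5.6818
Ranking by B (broadest → narrowest): morphospecies IV (5.68) > morphospecies III (4.73) > morphospecies II (4.45) > morphospecies I (3.89)

morphospecies IV > morphospecies III > morphospecies II > morphospecies I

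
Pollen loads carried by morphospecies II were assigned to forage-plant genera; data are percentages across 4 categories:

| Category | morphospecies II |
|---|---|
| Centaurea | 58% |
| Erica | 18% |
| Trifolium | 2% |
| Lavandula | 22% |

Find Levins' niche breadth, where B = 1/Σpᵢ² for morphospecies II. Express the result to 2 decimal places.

2.39

Convert percentages to proportions (divide by 100).
Σpᵢ² = 0.58² + 0.18² + 0.02² + 0.22² = 0.3364 + 0.0324 + 0.0004 + 0.0484 = 0.4176
B = 1 / 0.4176 = 2.3946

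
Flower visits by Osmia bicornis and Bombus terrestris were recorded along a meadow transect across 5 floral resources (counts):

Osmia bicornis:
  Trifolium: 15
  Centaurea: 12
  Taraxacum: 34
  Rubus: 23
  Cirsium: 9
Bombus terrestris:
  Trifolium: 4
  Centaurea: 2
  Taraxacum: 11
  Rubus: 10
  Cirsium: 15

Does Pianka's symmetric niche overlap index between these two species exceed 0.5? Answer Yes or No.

Proportions for Osmia bicornis (n=93): 15/93=0.1613, 12/93=0.1290, 34/93=0.3656, 23/93=0.2473, 9/93=0.0968
Proportions for Bombus terrestris (n=42): 4/42=0.0952, 2/42=0.0476, 11/42=0.2619, 10/42=0.2381, 15/42=0.3571
Σ p₁ᵢp₂ᵢ = 0.015356 + 0.006140 + 0.095751 + 0.058882 + 0.034567 = 0.210696
Σp_1ᵢ² = 0.1613² + 0.1290² + 0.3656² + 0.2473² + 0.0968² = 0.026018 + 0.016641 + 0.133663 + 0.061157 + 0.009370 = 0.246849
Σp_2ᵢ² = 0.0952² + 0.0476² + 0.2619² + 0.2381² + 0.3571² = 0.009063 + 0.002266 + 0.068592 + 0.056692 + 0.127520 = 0.264133
O = 0.210696 / √(0.246849 × 0.264133) = 0.210696 / 0.2553448 = 0.8251
O = 0.8251 > 0.5 → Yes.

Yes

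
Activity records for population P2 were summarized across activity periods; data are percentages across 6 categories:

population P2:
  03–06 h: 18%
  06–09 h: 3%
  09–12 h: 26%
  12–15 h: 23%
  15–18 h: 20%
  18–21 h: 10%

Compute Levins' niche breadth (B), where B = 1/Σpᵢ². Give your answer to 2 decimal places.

4.91

Convert percentages to proportions (divide by 100).
Σpᵢ² = 0.18² + 0.03² + 0.26² + 0.23² + 0.20² + 0.10² = 0.0324 + 0.0009 + 0.0676 + 0.0529 + 0.0400 + 0.0100 = 0.2038
B = 1 / 0.2038 = 4.9068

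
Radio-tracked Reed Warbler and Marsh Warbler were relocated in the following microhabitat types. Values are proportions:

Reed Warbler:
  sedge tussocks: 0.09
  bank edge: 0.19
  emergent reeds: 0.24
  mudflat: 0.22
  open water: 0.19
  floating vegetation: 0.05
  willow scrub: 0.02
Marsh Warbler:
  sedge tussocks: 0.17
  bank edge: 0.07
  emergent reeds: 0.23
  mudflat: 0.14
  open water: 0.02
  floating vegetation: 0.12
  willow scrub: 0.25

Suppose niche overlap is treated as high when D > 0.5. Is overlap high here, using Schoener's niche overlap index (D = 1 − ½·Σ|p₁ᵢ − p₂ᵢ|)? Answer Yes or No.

Σ|p₁ᵢ − p₂ᵢ| = 0.08 + 0.12 + 0.01 + 0.08 + 0.17 + 0.07 + 0.23 = 0.76
D = 1 − ½ × 0.76 = 1 − 0.380 = 0.6200
D = 0.6200 > 0.5 → Yes.

Yes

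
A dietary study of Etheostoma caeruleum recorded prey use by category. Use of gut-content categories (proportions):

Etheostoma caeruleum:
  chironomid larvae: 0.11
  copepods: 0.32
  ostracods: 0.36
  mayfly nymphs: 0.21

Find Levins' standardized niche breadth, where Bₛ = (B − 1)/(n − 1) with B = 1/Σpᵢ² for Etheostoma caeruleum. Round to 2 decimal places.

Σpᵢ² = 0.11² + 0.32² + 0.36² + 0.21² = 0.0121 + 0.1024 + 0.1296 + 0.0441 = 0.2882
B = 1 / 0.2882 = 3.4698
Bₛ = (B − 1)/(n − 1) = (3.4698 − 1)/(4 − 1) = 2.4698/3 = 0.8233

0.82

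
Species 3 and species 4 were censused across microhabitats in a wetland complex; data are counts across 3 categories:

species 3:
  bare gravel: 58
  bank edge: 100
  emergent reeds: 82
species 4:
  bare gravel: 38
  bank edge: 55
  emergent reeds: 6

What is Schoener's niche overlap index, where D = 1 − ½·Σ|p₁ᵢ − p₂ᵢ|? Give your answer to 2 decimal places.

Proportions for species 3 (n=240): 58/240=0.2417, 100/240=0.4167, 82/240=0.3417
Proportions for species 4 (n=99): 38/99=0.3838, 55/99=0.5556, 6/99=0.0606
Σ|p₁ᵢ − p₂ᵢ| = 0.1421 + 0.1389 + 0.2811 = 0.5621
D = 1 − ½ × 0.5621 = 1 − 0.28105 = 0.71895

0.72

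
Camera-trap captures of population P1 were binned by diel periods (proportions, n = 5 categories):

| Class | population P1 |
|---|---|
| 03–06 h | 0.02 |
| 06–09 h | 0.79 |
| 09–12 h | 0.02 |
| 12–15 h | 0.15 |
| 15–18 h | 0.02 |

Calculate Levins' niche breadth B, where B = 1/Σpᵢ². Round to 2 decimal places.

1.54

Σpᵢ² = 0.02² + 0.79² + 0.02² + 0.15² + 0.02² = 0.0004 + 0.6241 + 0.0004 + 0.0225 + 0.0004 = 0.6478
B = 1 / 0.6478 = 1.5437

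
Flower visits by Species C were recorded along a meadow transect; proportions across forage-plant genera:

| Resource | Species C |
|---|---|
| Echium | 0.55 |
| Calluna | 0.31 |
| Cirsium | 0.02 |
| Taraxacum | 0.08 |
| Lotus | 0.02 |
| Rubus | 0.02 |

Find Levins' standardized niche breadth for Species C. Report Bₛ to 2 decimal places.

0.29

Σpᵢ² = 0.55² + 0.31² + 0.02² + 0.08² + 0.02² + 0.02² = 0.3025 + 0.0961 + 0.0004 + 0.0064 + 0.0004 + 0.0004 = 0.4062
B = 1 / 0.4062 = 2.4618
Bₛ = (B − 1)/(n − 1) = (2.4618 − 1)/(6 − 1) = 1.4618/5 = 0.2924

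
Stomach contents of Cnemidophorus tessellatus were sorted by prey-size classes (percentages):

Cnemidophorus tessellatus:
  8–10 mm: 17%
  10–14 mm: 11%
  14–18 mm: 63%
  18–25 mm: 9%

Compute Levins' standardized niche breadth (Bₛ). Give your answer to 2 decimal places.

0.41

Convert percentages to proportions (divide by 100).
Σpᵢ² = 0.17² + 0.11² + 0.63² + 0.09² = 0.0289 + 0.0121 + 0.3969 + 0.0081 = 0.4460
B = 1 / 0.4460 = 2.2422
Bₛ = (B − 1)/(n − 1) = (2.2422 − 1)/(4 − 1) = 1.2422/3 = 0.4141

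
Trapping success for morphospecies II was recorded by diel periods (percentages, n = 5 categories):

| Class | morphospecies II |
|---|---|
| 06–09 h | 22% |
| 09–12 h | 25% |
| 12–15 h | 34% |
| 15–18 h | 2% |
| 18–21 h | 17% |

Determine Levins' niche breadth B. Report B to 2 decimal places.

3.91

Convert percentages to proportions (divide by 100).
Σpᵢ² = 0.22² + 0.25² + 0.34² + 0.02² + 0.17² = 0.0484 + 0.0625 + 0.1156 + 0.0004 + 0.0289 = 0.2558
B = 1 / 0.2558 = 3.9093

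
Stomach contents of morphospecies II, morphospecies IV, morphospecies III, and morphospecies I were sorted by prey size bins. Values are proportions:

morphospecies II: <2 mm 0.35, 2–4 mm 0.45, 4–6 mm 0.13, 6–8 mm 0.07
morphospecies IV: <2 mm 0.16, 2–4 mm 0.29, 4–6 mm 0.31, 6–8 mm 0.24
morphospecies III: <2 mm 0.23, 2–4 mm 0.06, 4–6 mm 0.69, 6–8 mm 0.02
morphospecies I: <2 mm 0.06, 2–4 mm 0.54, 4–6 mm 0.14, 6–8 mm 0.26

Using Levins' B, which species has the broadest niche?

Σp_IIᵢ² = 0.35² + 0.45² + 0.13² + 0.07² = 0.1225 + 0.2025 + 0.0169 + 0.0049 = 0.3468
B_II = 1 / 0.3468 = 2.8835
Σp_IVᵢ² = 0.16² + 0.29² + 0.31² + 0.24² = 0.0256 + 0.0841 + 0.0961 + 0.0576 = 0.2634
B_IV = 1 / 0.2634 = 3.7965
Σp_IIIᵢ² = 0.23² + 0.06² + 0.69² + 0.02² = 0.0529 + 0.0036 + 0.4761 + 0.0004 = 0.5330
B_III = 1 / 0.5330 = 1.8762
Σp_Iᵢ² = 0.06² + 0.54² + 0.14² + 0.26² = 0.0036 + 0.2916 + 0.0196 + 0.0676 = 0.3824
B_I = 1 / 0.3824 = 2.6151
Highest B → broadest niche (most generalist): morphospecies IV (B = 3.80).

morphospecies IV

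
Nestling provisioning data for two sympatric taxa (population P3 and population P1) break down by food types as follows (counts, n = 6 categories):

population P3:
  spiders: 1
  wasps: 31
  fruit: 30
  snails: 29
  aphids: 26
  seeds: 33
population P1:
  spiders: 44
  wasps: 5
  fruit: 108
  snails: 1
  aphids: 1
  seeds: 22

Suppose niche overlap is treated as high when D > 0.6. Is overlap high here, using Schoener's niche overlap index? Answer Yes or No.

No

Proportions for population P3 (n=150): 1/150=0.0067, 31/150=0.2067, 30/150=0.2000, 29/150=0.1933, 26/150=0.1733, 33/150=0.2200
Proportions for population P1 (n=181): 44/181=0.2431, 5/181=0.0276, 108/181=0.5967, 1/181=0.0055, 1/181=0.0055, 22/181=0.1215
Σ|p₁ᵢ − p₂ᵢ| = 0.2364 + 0.1791 + 0.3967 + 0.1878 + 0.1678 + 0.0985 = 1.2663
D = 1 − ½ × 1.2663 = 1 − 0.63315 = 0.36685
D = 0.36685 < 0.6 → No.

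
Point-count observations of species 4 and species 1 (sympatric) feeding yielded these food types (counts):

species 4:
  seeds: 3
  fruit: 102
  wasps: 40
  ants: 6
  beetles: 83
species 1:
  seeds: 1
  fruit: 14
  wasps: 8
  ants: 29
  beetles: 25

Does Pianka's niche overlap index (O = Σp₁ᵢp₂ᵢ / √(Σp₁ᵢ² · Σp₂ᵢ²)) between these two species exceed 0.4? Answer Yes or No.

Yes

Proportions for species 4 (n=234): 3/234=0.0128, 102/234=0.4359, 40/234=0.1709, 6/234=0.0256, 83/234=0.3547
Proportions for species 1 (n=77): 1/77=0.0130, 14/77=0.1818, 8/77=0.1039, 29/77=0.3766, 25/77=0.3247
Σ p₁ᵢp₂ᵢ = 0.000166 + 0.079247 + 0.017757 + 0.009641 + 0.115171 = 0.221982
Σp_1ᵢ² = 0.0128² + 0.4359² + 0.1709² + 0.0256² + 0.3547² = 0.000164 + 0.190009 + 0.029207 + 0.000655 + 0.125812 = 0.345847
Σp_2ᵢ² = 0.0130² + 0.1818² + 0.1039² + 0.3766² + 0.3247² = 0.000169 + 0.033051 + 0.010795 + 0.141828 + 0.105430 = 0.291273
O = 0.221982 / √(0.345847 × 0.291273) = 0.221982 / 0.3173892 = 0.6994
O = 0.6994 > 0.4 → Yes.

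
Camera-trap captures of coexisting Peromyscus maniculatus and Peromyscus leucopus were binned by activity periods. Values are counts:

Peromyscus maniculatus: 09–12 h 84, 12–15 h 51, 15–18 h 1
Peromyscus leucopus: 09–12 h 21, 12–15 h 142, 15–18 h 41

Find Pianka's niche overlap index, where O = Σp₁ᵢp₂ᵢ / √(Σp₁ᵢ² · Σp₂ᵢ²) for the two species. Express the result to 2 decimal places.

0.62

Proportions for Peromyscus maniculatus (n=136): 84/136=0.6176, 51/136=0.3750, 1/136=0.0074
Proportions for Peromyscus leucopus (n=204): 21/204=0.1029, 142/204=0.6961, 41/204=0.2010
Σ p₁ᵢp₂ᵢ = 0.063551 + 0.261038 + 0.001487 = 0.326076
Σp_1ᵢ² = 0.6176² + 0.3750² + 0.0074² = 0.381430 + 0.140625 + 0.000055 = 0.522110
Σp_2ᵢ² = 0.1029² + 0.6961² + 0.2010² = 0.010588 + 0.484555 + 0.040401 = 0.535544
O = 0.326076 / √(0.522110 × 0.535544) = 0.326076 / 0.5287843 = 0.6167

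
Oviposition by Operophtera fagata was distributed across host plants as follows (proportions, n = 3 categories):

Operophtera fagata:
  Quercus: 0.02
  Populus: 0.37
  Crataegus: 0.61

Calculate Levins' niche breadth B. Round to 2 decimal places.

1.96

Σpᵢ² = 0.02² + 0.37² + 0.61² = 0.0004 + 0.1369 + 0.3721 = 0.5094
B = 1 / 0.5094 = 1.9631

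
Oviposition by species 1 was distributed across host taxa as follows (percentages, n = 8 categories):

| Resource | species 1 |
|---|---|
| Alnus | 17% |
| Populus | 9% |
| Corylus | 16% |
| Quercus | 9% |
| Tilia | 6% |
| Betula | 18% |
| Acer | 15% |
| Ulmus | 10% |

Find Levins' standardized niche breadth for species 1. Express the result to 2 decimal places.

0.88

Convert percentages to proportions (divide by 100).
Σpᵢ² = 0.17² + 0.09² + 0.16² + 0.09² + 0.06² + 0.18² + 0.15² + 0.10² = 0.0289 + 0.0081 + 0.0256 + 0.0081 + 0.0036 + 0.0324 + 0.0225 + 0.0100 = 0.1392
B = 1 / 0.1392 = 7.1839
Bₛ = (B − 1)/(n − 1) = (7.1839 − 1)/(8 − 1) = 6.1839/7 = 0.8834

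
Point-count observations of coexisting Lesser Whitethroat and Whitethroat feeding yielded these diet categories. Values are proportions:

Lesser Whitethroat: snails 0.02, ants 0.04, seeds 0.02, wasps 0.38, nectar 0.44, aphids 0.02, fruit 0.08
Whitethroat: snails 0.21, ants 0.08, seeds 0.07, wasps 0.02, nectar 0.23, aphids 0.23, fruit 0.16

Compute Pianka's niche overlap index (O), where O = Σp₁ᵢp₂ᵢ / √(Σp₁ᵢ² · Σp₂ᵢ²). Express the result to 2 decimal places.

0.53

Σ p₁ᵢp₂ᵢ = 0.0042 + 0.0032 + 0.0014 + 0.0076 + 0.1012 + 0.0046 + 0.0128 = 0.1350
Σp_1ᵢ² = 0.02² + 0.04² + 0.02² + 0.38² + 0.44² + 0.02² + 0.08² = 0.0004 + 0.0016 + 0.0004 + 0.1444 + 0.1936 + 0.0004 + 0.0064 = 0.3472
Σp_2ᵢ² = 0.21² + 0.08² + 0.07² + 0.02² + 0.23² + 0.23² + 0.16² = 0.0441 + 0.0064 + 0.0049 + 0.0004 + 0.0529 + 0.0529 + 0.0256 = 0.1872
O = 0.1350 / √(0.3472 × 0.1872) = 0.1350 / 0.25494 = 0.5295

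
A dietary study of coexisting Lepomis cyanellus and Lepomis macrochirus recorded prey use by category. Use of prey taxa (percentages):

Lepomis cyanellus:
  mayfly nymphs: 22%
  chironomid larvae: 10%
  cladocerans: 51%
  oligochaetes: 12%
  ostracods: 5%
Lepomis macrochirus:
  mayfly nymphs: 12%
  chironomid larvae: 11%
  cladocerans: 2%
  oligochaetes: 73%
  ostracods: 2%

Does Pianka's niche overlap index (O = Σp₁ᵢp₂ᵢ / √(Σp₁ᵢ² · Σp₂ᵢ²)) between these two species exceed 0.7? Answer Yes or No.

Convert percentages to proportions (divide by 100).
Σ p₁ᵢp₂ᵢ = 0.0264 + 0.0110 + 0.0102 + 0.0876 + 0.0010 = 0.1362
Σp_1ᵢ² = 0.22² + 0.10² + 0.51² + 0.12² + 0.05² = 0.0484 + 0.0100 + 0.2601 + 0.0144 + 0.0025 = 0.3354
Σp_2ᵢ² = 0.12² + 0.11² + 0.02² + 0.73² + 0.02² = 0.0144 + 0.0121 + 0.0004 + 0.5329 + 0.0004 = 0.5602
O = 0.1362 / √(0.3354 × 0.5602) = 0.1362 / 0.43346 = 0.3142
O = 0.3142 < 0.7 → No.

No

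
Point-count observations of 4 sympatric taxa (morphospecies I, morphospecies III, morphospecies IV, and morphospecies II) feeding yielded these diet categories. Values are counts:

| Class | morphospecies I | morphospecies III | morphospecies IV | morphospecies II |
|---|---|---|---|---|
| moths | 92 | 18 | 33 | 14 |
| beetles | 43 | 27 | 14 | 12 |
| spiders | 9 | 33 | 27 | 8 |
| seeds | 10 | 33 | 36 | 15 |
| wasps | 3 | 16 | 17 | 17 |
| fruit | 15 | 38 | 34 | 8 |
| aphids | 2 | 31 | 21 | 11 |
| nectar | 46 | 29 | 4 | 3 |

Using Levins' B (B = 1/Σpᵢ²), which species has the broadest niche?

morphospecies III

Proportions for morphospecies I (n=220): 92/220=0.4182, 43/220=0.1955, 9/220=0.0409, 10/220=0.0455, 3/220=0.0136, 15/220=0.0682, 2/220=0.0091, 46/220=0.2091
Proportions for morphospecies III (n=225): 18/225=0.0800, 27/225=0.1200, 33/225=0.1467, 33/225=0.1467, 16/225=0.0711, 38/225=0.1689, 31/225=0.1378, 29/225=0.1289
Proportions for morphospecies IV (n=186): 33/186=0.1774, 14/186=0.0753, 27/186=0.1452, 36/186=0.1935, 17/186=0.0914, 34/186=0.1828, 21/186=0.1129, 4/186=0.0215
Proportions for morphospecies II (n=88): 14/88=0.1591, 12/88=0.1364, 8/88=0.0909, 15/88=0.1705, 17/88=0.1932, 8/88=0.0909, 11/88=0.1250, 3/88=0.0341
Σp_Iᵢ² = 0.4182² + 0.1955² + 0.0409² + 0.0455² + 0.0136² + 0.0682² + 0.0091² + 0.2091² = 0.174891 + 0.038220 + 0.001673 + 0.002070 + 0.000185 + 0.004651 + 0.000083 + 0.043723 = 0.265496
B_I = 1 / 0.265496 = 3.7665
Σp_IIIᵢ² = 0.0800² + 0.1200² + 0.1467² + 0.1467² + 0.0711² + 0.1689² + 0.1378² + 0.1289² = 0.006400 + 0.014400 + 0.021521 + 0.021521 + 0.005055 + 0.028527 + 0.018989 + 0.016615 = 0.133028
B_III = 1 / 0.133028 = 7.5172
Σp_IVᵢ² = 0.1774² + 0.0753² + 0.1452² + 0.1935² + 0.0914² + 0.1828² + 0.1129² + 0.0215² = 0.031471 + 0.005670 + 0.021083 + 0.037442 + 0.008354 + 0.033416 + 0.012746 + 0.000462 = 0.150644
B_IV = 1 / 0.150644 = 6.6382
Σp_IIᵢ² = 0.1591² + 0.1364² + 0.0909² + 0.1705² + 0.1932² + 0.0909² + 0.1250² + 0.0341² = 0.025313 + 0.018605 + 0.008263 + 0.029070 + 0.037326 + 0.008263 + 0.015625 + 0.001163 = 0.143628
B_II = 1 / 0.143628 = 6.9624
Highest B → broadest niche (most generalist): morphospecies III (B = 7.52).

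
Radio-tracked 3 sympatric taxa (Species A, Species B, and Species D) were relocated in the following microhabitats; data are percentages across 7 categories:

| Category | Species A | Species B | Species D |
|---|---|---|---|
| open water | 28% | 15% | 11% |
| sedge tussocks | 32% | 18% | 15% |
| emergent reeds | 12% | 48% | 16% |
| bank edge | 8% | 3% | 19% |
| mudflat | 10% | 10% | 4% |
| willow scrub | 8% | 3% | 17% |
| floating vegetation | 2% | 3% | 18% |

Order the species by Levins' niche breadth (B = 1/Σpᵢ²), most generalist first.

Species D > Species A > Species B

Convert percentages to proportions (divide by 100).
Σp_Aᵢ² = 0.28² + 0.32² + 0.12² + 0.08² + 0.10² + 0.08² + 0.02² = 0.0784 + 0.1024 + 0.0144 + 0.0064 + 0.0100 + 0.0064 + 0.0004 = 0.2184
B_A = 1 / 0.2184 = 4.5788
Σp_Bᵢ² = 0.15² + 0.18² + 0.48² + 0.03² + 0.10² + 0.03² + 0.03² = 0.0225 + 0.0324 + 0.2304 + 0.0009 + 0.0100 + 0.0009 + 0.0009 = 0.2980
B_B = 1 / 0.2980 = 3.3557
Σp_Dᵢ² = 0.11² + 0.15² + 0.16² + 0.19² + 0.04² + 0.17² + 0.18² = 0.0121 + 0.0225 + 0.0256 + 0.0361 + 0.0016 + 0.0289 + 0.0324 = 0.1592
B_D = 1 / 0.1592 = 6.2814
Ranking by B (broadest → narrowest): Species D (6.28) > Species A (4.58) > Species B (3.36)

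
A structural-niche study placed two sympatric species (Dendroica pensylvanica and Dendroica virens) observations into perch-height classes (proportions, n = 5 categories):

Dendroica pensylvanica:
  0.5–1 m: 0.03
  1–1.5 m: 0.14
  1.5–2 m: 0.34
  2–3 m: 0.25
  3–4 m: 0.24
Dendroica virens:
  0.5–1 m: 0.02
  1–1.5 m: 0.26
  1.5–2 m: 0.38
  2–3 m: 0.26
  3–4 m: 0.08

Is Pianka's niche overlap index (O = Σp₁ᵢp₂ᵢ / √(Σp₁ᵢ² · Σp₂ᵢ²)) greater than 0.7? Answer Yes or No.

Σ p₁ᵢp₂ᵢ = 0.0006 + 0.0364 + 0.1292 + 0.0650 + 0.0192 = 0.2504
Σp_1ᵢ² = 0.03² + 0.14² + 0.34² + 0.25² + 0.24² = 0.0009 + 0.0196 + 0.1156 + 0.0625 + 0.0576 = 0.2562
Σp_2ᵢ² = 0.02² + 0.26² + 0.38² + 0.26² + 0.08² = 0.0004 + 0.0676 + 0.1444 + 0.0676 + 0.0064 = 0.2864
O = 0.2504 / √(0.2562 × 0.2864) = 0.2504 / 0.27088 = 0.9244
O = 0.9244 > 0.7 → Yes.

Yes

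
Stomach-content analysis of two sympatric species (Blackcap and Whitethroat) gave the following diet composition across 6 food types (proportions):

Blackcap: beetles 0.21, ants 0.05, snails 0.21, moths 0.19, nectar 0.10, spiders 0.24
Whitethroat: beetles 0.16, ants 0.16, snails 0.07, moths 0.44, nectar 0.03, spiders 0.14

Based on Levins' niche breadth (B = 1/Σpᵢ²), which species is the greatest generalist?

Blackcap

Σp_Blacᵢ² = 0.21² + 0.05² + 0.21² + 0.19² + 0.10² + 0.24² = 0.0441 + 0.0025 + 0.0441 + 0.0361 + 0.0100 + 0.0576 = 0.1944
B_Blac = 1 / 0.1944 = 5.1440
Σp_Whitᵢ² = 0.16² + 0.16² + 0.07² + 0.44² + 0.03² + 0.14² = 0.0256 + 0.0256 + 0.0049 + 0.1936 + 0.0009 + 0.0196 = 0.2702
B_Whit = 1 / 0.2702 = 3.7010
Highest B → broadest niche (most generalist): Blackcap (B = 5.14).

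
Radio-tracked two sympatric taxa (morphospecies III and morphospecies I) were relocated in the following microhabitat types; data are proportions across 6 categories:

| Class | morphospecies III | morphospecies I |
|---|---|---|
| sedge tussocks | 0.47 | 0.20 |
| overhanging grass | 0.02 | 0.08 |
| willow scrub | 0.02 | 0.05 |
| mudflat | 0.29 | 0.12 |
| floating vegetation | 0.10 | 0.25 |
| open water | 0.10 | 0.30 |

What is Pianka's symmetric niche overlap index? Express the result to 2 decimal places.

Σ p₁ᵢp₂ᵢ = 0.0940 + 0.0016 + 0.0010 + 0.0348 + 0.0250 + 0.0300 = 0.1864
Σp_1ᵢ² = 0.47² + 0.02² + 0.02² + 0.29² + 0.10² + 0.10² = 0.2209 + 0.0004 + 0.0004 + 0.0841 + 0.0100 + 0.0100 = 0.3258
Σp_2ᵢ² = 0.20² + 0.08² + 0.05² + 0.12² + 0.25² + 0.30² = 0.0400 + 0.0064 + 0.0025 + 0.0144 + 0.0625 + 0.0900 = 0.2158
O = 0.1864 / √(0.3258 × 0.2158) = 0.1864 / 0.26516 = 0.7030

0.70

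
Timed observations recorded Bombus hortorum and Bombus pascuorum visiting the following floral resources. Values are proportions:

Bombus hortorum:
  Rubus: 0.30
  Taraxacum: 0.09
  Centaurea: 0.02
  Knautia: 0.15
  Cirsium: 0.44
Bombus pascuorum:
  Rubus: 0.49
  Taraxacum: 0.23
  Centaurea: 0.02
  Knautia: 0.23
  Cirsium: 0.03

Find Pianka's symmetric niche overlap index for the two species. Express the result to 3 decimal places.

Σ p₁ᵢp₂ᵢ = 0.1470 + 0.0207 + 0.0004 + 0.0345 + 0.0132 = 0.2158
Σp_1ᵢ² = 0.30² + 0.09² + 0.02² + 0.15² + 0.44² = 0.0900 + 0.0081 + 0.0004 + 0.0225 + 0.1936 = 0.3146
Σp_2ᵢ² = 0.49² + 0.23² + 0.02² + 0.23² + 0.03² = 0.2401 + 0.0529 + 0.0004 + 0.0529 + 0.0009 = 0.3472
O = 0.2158 / √(0.3146 × 0.3472) = 0.2158 / 0.330498 = 0.65295

0.653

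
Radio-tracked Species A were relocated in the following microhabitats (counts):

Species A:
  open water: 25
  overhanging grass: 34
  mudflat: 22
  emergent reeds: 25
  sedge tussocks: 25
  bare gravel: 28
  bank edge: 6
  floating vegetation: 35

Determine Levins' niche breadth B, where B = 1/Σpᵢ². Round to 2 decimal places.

Proportions for Species A (n=200): 25/200=0.1250, 34/200=0.1700, 22/200=0.1100, 25/200=0.1250, 25/200=0.1250, 28/200=0.1400, 6/200=0.0300, 35/200=0.1750
Σpᵢ² = 0.1250² + 0.1700² + 0.1100² + 0.1250² + 0.1250² + 0.1400² + 0.0300² + 0.1750² = 0.015625 + 0.028900 + 0.012100 + 0.015625 + 0.015625 + 0.019600 + 0.000900 + 0.030625 = 0.139000
B = 1 / 0.139000 = 7.1942

7.19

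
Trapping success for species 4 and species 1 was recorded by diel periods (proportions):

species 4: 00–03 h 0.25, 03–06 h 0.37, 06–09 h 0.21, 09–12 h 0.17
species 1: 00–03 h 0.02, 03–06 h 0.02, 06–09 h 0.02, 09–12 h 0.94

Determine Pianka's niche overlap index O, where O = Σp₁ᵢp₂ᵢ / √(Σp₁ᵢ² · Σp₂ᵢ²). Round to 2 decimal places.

Σ p₁ᵢp₂ᵢ = 0.0050 + 0.0074 + 0.0042 + 0.1598 = 0.1764
Σp_1ᵢ² = 0.25² + 0.37² + 0.21² + 0.17² = 0.0625 + 0.1369 + 0.0441 + 0.0289 = 0.2724
Σp_2ᵢ² = 0.02² + 0.02² + 0.02² + 0.94² = 0.0004 + 0.0004 + 0.0004 + 0.8836 = 0.8848
O = 0.1764 / √(0.2724 × 0.8848) = 0.1764 / 0.49094 = 0.3593

0.36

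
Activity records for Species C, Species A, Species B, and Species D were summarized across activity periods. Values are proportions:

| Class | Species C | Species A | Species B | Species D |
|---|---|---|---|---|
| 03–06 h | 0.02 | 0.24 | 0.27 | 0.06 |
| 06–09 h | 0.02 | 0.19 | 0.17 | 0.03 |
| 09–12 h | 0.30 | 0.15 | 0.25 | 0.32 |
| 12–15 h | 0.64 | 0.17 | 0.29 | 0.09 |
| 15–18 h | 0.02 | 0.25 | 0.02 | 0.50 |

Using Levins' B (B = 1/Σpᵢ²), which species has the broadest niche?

Species A

Σp_Cᵢ² = 0.02² + 0.02² + 0.30² + 0.64² + 0.02² = 0.0004 + 0.0004 + 0.0900 + 0.4096 + 0.0004 = 0.5008
B_C = 1 / 0.5008 = 1.9968
Σp_Aᵢ² = 0.24² + 0.19² + 0.15² + 0.17² + 0.25² = 0.0576 + 0.0361 + 0.0225 + 0.0289 + 0.0625 = 0.2076
B_A = 1 / 0.2076 = 4.8170
Σp_Bᵢ² = 0.27² + 0.17² + 0.25² + 0.29² + 0.02² = 0.0729 + 0.0289 + 0.0625 + 0.0841 + 0.0004 = 0.2488
B_B = 1 / 0.2488 = 4.0193
Σp_Dᵢ² = 0.06² + 0.03² + 0.32² + 0.09² + 0.50² = 0.0036 + 0.0009 + 0.1024 + 0.0081 + 0.2500 = 0.3650
B_D = 1 / 0.3650 = 2.7397
Highest B → broadest niche (most generalist): Species A (B = 4.82).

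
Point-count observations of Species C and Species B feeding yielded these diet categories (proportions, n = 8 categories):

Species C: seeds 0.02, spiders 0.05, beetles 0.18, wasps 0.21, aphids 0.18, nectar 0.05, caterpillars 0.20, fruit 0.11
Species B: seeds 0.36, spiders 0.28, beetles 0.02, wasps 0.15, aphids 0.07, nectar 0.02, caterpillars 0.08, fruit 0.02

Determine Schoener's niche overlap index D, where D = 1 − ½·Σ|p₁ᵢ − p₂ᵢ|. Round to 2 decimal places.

Σ|p₁ᵢ − p₂ᵢ| = 0.34 + 0.23 + 0.16 + 0.06 + 0.11 + 0.03 + 0.12 + 0.09 = 1.14
D = 1 − ½ × 1.14 = 1 − 0.570 = 0.4300

0.43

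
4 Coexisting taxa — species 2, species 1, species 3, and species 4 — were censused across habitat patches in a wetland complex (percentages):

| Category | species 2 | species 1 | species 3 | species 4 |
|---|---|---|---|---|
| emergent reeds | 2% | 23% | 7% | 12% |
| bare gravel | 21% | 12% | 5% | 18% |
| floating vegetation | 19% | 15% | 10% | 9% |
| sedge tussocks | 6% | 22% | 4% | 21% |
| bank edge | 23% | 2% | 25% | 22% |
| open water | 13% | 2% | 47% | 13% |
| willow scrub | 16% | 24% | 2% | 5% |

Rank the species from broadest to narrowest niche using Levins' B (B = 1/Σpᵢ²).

species 4 > species 2 > species 1 > species 3

Convert percentages to proportions (divide by 100).
Σp_2ᵢ² = 0.02² + 0.21² + 0.19² + 0.06² + 0.23² + 0.13² + 0.16² = 0.0004 + 0.0441 + 0.0361 + 0.0036 + 0.0529 + 0.0169 + 0.0256 = 0.1796
B_2 = 1 / 0.1796 = 5.5679
Σp_1ᵢ² = 0.23² + 0.12² + 0.15² + 0.22² + 0.02² + 0.02² + 0.24² = 0.0529 + 0.0144 + 0.0225 + 0.0484 + 0.0004 + 0.0004 + 0.0576 = 0.1966
B_1 = 1 / 0.1966 = 5.0865
Σp_3ᵢ² = 0.07² + 0.05² + 0.10² + 0.04² + 0.25² + 0.47² + 0.02² = 0.0049 + 0.0025 + 0.0100 + 0.0016 + 0.0625 + 0.2209 + 0.0004 = 0.3028
B_3 = 1 / 0.3028 = 3.3025
Σp_4ᵢ² = 0.12² + 0.18² + 0.09² + 0.21² + 0.22² + 0.13² + 0.05² = 0.0144 + 0.0324 + 0.0081 + 0.0441 + 0.0484 + 0.0169 + 0.0025 = 0.1668
B_4 = 1 / 0.1668 = 5.9952
Ranking by B (broadest → narrowest): species 4 (6.00) > species 2 (5.57) > species 1 (5.09) > species 3 (3.30)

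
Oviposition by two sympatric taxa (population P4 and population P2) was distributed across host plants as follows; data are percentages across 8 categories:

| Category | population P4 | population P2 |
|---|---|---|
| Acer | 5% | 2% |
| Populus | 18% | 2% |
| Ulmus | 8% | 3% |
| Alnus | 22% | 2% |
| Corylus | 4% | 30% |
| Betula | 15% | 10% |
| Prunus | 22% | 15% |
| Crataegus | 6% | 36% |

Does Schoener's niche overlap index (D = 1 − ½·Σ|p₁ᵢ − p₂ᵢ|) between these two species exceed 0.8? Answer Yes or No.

Convert percentages to proportions (divide by 100).
Σ|p₁ᵢ − p₂ᵢ| = 0.03 + 0.16 + 0.05 + 0.20 + 0.26 + 0.05 + 0.07 + 0.30 = 1.12
D = 1 − ½ × 1.12 = 1 − 0.560 = 0.4400
D = 0.4400 < 0.8 → No.

No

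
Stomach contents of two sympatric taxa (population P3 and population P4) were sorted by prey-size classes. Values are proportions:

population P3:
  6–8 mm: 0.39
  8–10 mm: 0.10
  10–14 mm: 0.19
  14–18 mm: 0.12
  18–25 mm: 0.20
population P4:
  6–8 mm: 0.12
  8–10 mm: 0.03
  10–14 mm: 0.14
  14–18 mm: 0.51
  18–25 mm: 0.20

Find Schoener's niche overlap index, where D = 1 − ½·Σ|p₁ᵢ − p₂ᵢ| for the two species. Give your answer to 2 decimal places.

Σ|p₁ᵢ − p₂ᵢ| = 0.27 + 0.07 + 0.05 + 0.39 + 0.00 = 0.78
D = 1 − ½ × 0.78 = 1 − 0.390 = 0.6100

0.61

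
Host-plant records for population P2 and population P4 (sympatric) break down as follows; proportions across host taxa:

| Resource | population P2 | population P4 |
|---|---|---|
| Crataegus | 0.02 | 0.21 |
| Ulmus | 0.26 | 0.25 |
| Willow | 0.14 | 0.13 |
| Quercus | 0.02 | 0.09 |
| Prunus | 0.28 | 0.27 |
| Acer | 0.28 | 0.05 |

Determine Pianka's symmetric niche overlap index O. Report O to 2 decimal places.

Σ p₁ᵢp₂ᵢ = 0.0042 + 0.0650 + 0.0182 + 0.0018 + 0.0756 + 0.0140 = 0.1788
Σp_1ᵢ² = 0.02² + 0.26² + 0.14² + 0.02² + 0.28² + 0.28² = 0.0004 + 0.0676 + 0.0196 + 0.0004 + 0.0784 + 0.0784 = 0.2448
Σp_2ᵢ² = 0.21² + 0.25² + 0.13² + 0.09² + 0.27² + 0.05² = 0.0441 + 0.0625 + 0.0169 + 0.0081 + 0.0729 + 0.0025 = 0.2070
O = 0.1788 / √(0.2448 × 0.2070) = 0.1788 / 0.22511 = 0.7943

0.79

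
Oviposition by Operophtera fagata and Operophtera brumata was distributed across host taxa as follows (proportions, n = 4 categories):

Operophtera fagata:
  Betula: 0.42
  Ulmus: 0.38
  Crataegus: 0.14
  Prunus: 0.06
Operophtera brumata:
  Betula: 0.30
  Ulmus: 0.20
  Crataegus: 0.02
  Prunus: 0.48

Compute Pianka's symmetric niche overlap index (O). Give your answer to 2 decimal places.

Σ p₁ᵢp₂ᵢ = 0.1260 + 0.0760 + 0.0028 + 0.0288 = 0.2336
Σp_1ᵢ² = 0.42² + 0.38² + 0.14² + 0.06² = 0.1764 + 0.1444 + 0.0196 + 0.0036 = 0.3440
Σp_2ᵢ² = 0.30² + 0.20² + 0.02² + 0.48² = 0.0900 + 0.0400 + 0.0004 + 0.2304 = 0.3608
O = 0.2336 / √(0.3440 × 0.3608) = 0.2336 / 0.35230 = 0.6631

0.66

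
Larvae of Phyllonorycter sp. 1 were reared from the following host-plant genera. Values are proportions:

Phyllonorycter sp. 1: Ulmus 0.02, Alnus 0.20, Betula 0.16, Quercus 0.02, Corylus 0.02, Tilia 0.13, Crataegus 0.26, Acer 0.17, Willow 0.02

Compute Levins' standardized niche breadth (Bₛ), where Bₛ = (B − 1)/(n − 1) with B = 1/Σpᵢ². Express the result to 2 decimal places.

Σpᵢ² = 0.02² + 0.20² + 0.16² + 0.02² + 0.02² + 0.13² + 0.26² + 0.17² + 0.02² = 0.0004 + 0.0400 + 0.0256 + 0.0004 + 0.0004 + 0.0169 + 0.0676 + 0.0289 + 0.0004 = 0.1806
B = 1 / 0.1806 = 5.5371
Bₛ = (B − 1)/(n − 1) = (5.5371 − 1)/(9 − 1) = 4.5371/8 = 0.5671

0.57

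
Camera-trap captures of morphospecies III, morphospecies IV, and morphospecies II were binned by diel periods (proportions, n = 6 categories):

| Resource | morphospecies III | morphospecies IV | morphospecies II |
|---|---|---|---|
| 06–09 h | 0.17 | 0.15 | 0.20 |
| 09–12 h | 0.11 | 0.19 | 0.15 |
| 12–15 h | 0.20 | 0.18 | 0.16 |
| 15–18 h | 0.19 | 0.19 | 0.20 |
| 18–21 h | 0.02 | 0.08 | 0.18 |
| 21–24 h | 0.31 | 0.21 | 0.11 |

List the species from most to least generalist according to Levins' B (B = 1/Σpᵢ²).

morphospecies II > morphospecies IV > morphospecies III

Σp_IIIᵢ² = 0.17² + 0.11² + 0.20² + 0.19² + 0.02² + 0.31² = 0.0289 + 0.0121 + 0.0400 + 0.0361 + 0.0004 + 0.0961 = 0.2136
B_III = 1 / 0.2136 = 4.6816
Σp_IVᵢ² = 0.15² + 0.19² + 0.18² + 0.19² + 0.08² + 0.21² = 0.0225 + 0.0361 + 0.0324 + 0.0361 + 0.0064 + 0.0441 = 0.1776
B_IV = 1 / 0.1776 = 5.6306
Σp_IIᵢ² = 0.20² + 0.15² + 0.16² + 0.20² + 0.18² + 0.11² = 0.0400 + 0.0225 + 0.0256 + 0.0400 + 0.0324 + 0.0121 = 0.1726
B_II = 1 / 0.1726 = 5.7937
Ranking by B (broadest → narrowest): morphospecies II (5.79) > morphospecies IV (5.63) > morphospecies III (4.68)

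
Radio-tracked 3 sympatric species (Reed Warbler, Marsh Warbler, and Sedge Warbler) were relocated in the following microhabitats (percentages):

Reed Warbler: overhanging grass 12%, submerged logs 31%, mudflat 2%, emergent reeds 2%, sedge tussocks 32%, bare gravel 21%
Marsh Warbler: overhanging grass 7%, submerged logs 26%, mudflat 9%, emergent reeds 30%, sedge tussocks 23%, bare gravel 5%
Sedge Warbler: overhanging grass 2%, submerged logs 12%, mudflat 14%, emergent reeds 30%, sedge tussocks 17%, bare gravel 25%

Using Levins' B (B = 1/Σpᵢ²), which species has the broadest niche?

Convert percentages to proportions (divide by 100).
Σp_Reedᵢ² = 0.12² + 0.31² + 0.02² + 0.02² + 0.32² + 0.21² = 0.0144 + 0.0961 + 0.0004 + 0.0004 + 0.1024 + 0.0441 = 0.2578
B_Reed = 1 / 0.2578 = 3.8790
Σp_Marsᵢ² = 0.07² + 0.26² + 0.09² + 0.30² + 0.23² + 0.05² = 0.0049 + 0.0676 + 0.0081 + 0.0900 + 0.0529 + 0.0025 = 0.2260
B_Mars = 1 / 0.2260 = 4.4248
Σp_Sedgᵢ² = 0.02² + 0.12² + 0.14² + 0.30² + 0.17² + 0.25² = 0.0004 + 0.0144 + 0.0196 + 0.0900 + 0.0289 + 0.0625 = 0.2158
B_Sedg = 1 / 0.2158 = 4.6339
Highest B → broadest niche (most generalist): Sedge Warbler (B = 4.63).

Sedge Warbler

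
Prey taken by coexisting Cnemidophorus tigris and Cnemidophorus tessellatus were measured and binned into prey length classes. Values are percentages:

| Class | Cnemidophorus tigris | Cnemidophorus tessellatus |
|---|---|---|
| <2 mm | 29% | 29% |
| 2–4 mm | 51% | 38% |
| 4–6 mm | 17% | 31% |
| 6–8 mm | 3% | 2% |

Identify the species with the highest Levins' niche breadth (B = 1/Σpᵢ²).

Cnemidophorus tessellatus

Convert percentages to proportions (divide by 100).
Σp_tigrᵢ² = 0.29² + 0.51² + 0.17² + 0.03² = 0.0841 + 0.2601 + 0.0289 + 0.0009 = 0.3740
B_tigr = 1 / 0.3740 = 2.6738
Σp_tessᵢ² = 0.29² + 0.38² + 0.31² + 0.02² = 0.0841 + 0.1444 + 0.0961 + 0.0004 = 0.3250
B_tess = 1 / 0.3250 = 3.0769
Highest B → broadest niche (most generalist): Cnemidophorus tessellatus (B = 3.08).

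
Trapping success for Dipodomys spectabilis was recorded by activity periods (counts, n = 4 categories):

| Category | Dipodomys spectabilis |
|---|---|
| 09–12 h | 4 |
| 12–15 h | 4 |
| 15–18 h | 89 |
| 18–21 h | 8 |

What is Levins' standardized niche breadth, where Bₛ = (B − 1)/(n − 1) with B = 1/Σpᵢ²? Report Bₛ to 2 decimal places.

Proportions for Dipodomys spectabilis (n=105): 4/105=0.0381, 4/105=0.0381, 89/105=0.8476, 8/105=0.0762
Σpᵢ² = 0.0381² + 0.0381² + 0.8476² + 0.0762² = 0.001452 + 0.001452 + 0.718426 + 0.005806 = 0.727136
B = 1 / 0.727136 = 1.3753
Bₛ = (B − 1)/(n − 1) = (1.3753 − 1)/(4 − 1) = 0.3753/3 = 0.1251

0.13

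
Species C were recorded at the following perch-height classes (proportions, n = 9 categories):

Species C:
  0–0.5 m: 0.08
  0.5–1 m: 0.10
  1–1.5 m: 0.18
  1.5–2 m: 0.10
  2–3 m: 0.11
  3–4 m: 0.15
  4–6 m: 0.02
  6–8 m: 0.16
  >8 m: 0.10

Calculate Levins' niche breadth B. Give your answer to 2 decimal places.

Σpᵢ² = 0.08² + 0.10² + 0.18² + 0.10² + 0.11² + 0.15² + 0.02² + 0.16² + 0.10² = 0.0064 + 0.0100 + 0.0324 + 0.0100 + 0.0121 + 0.0225 + 0.0004 + 0.0256 + 0.0100 = 0.1294
B = 1 / 0.1294 = 7.7280

7.73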